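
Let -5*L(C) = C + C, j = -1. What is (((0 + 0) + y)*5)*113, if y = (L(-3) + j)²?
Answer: 113/5 ≈ 22.600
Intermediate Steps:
L(C) = -2*C/5 (L(C) = -(C + C)/5 = -2*C/5)
y = 1/25 (y = (-⅖*(-3) - 1)² = (6/5 - 1)² = (⅕)² = 1/25 ≈ 0.040000)
(((0 + 0) + y)*5)*113 = (((0 + 0) + 1/25)*5)*113 = ((0 + 1/25)*5)*113 = ((1/25)*5)*113 = (⅕)*113 = 113/5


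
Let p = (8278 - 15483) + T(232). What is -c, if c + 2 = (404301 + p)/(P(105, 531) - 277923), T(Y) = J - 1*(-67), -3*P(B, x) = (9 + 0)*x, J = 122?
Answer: 956317/279516 ≈ 3.4213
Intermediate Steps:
P(B, x) = -3*x (P(B, x) = -(9 + 0)*x/3 = -3*x)
T(Y) = 189 (T(Y) = 122 - 1*(-67) = 122 + 67 = 189)
p = -7016 (p = (8278 - 15483) + 189 = -7205 + 189 = -7016)
c = -956317/279516 (c = -2 + (404301 - 7016)/(-3*531 - 277923) = -2 + 397285/(-1593 - 277923) = -2 + 397285/(-279516) = -2 + 397285*(-1/279516) = -2 - 397285/279516 = -956317/279516 ≈ -3.4213)
-c = -1*(-956317/279516) = 956317/279516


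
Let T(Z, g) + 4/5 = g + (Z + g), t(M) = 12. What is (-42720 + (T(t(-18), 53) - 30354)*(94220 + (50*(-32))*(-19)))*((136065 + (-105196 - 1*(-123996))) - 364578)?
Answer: 790230614724768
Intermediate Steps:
T(Z, g) = -⅘ + Z + 2*g (T(Z, g) = -⅘ + (g + (Z + g)) = -⅘ + (Z + 2*g) = -⅘ + Z + 2*g)
(-42720 + (T(t(-18), 53) - 30354)*(94220 + (50*(-32))*(-19)))*((136065 + (-105196 - 1*(-123996))) - 364578) = (-42720 + ((-⅘ + 12 + 2*53) - 30354)*(94220 + (50*(-32))*(-19)))*((136065 + (-105196 - 1*(-123996))) - 364578) = (-42720 + ((-⅘ + 12 + 106) - 30354)*(94220 - 1600*(-19)))*((136065 + (-105196 + 123996)) - 364578) = (-42720 + (586/5 - 30354)*(94220 + 30400))*((136065 + 18800) - 364578) = (-42720 - 151184/5*124620)*(154865 - 364578) = (-42720 - 3768110016)*(-209713) = -3768152736*(-209713) = 790230614724768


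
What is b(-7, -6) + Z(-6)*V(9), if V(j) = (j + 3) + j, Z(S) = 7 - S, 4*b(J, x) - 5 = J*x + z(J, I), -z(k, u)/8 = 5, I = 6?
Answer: 1099/4 ≈ 274.75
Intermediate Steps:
z(k, u) = -40 (z(k, u) = -8*5 = -40)
b(J, x) = -35/4 + J*x/4 (b(J, x) = 5/4 + (J*x - 40)/4 = 5/4 + (-40 + J*x)/4 = 5/4 + (-10 + J*x/4) = -35/4 + J*x/4)
V(j) = 3 + 2*j (V(j) = (3 + j) + j = 3 + 2*j)
b(-7, -6) + Z(-6)*V(9) = (-35/4 + (¼)*(-7)*(-6)) + (7 - 1*(-6))*(3 + 2*9) = (-35/4 + 21/2) + (7 + 6)*(3 + 18) = 7/4 + 13*21 = 7/4 + 273 = 1099/4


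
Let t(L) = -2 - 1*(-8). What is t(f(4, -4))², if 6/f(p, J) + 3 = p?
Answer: 36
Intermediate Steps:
f(p, J) = 6/(-3 + p)
t(L) = 6 (t(L) = -2 + 8 = 6)
t(f(4, -4))² = 6² = 36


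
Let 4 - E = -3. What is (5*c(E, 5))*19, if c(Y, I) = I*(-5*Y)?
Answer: -16625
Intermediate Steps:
E = 7 (E = 4 - 1*(-3) = 4 + 3 = 7)
c(Y, I) = -5*I*Y
(5*c(E, 5))*19 = (5*(-5*5*7))*19 = (5*(-175))*19 = -875*19 = -16625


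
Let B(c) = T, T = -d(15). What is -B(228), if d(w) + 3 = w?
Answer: 12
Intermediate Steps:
d(w) = -3 + w
T = -12 (T = -(-3 + 15) = -1*12 = -12)
B(c) = -12
-B(228) = -1*(-12) = 12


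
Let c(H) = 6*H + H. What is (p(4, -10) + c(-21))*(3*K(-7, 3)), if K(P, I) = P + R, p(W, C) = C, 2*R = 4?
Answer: 2355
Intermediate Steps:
R = 2 (R = (½)*4 = 2)
K(P, I) = 2 + P (K(P, I) = P + 2 = 2 + P)
c(H) = 7*H
(p(4, -10) + c(-21))*(3*K(-7, 3)) = (-10 + 7*(-21))*(3*(2 - 7)) = (-10 - 147)*(3*(-5)) = -157*(-15) = 2355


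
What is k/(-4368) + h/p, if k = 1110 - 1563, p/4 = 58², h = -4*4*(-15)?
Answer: 148831/1224496 ≈ 0.12154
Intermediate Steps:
h = 240 (h = -16*(-15) = 240)
p = 13456 (p = 4*58² = 4*3364 = 13456)
k = -453
k/(-4368) + h/p = -453/(-4368) + 240/13456 = -453*(-1/4368) + 240*(1/13456) = 151/1456 + 15/841 = 148831/1224496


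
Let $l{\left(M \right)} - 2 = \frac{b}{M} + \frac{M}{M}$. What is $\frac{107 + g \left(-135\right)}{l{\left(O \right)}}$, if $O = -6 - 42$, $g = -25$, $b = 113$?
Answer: $\frac{167136}{31} \approx 5391.5$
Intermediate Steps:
$O = -48$ ($O = -6 - 42 = -48$)
$l{\left(M \right)} = 3 + \frac{113}{M}$ ($l{\left(M \right)} = 2 + \left(\frac{113}{M} + \frac{M}{M}\right) = 2 + \left(\frac{113}{M} + 1\right) = 2 + \left(1 + \frac{113}{M}\right) = 3 + \frac{113}{M}$)
$\frac{107 + g \left(-135\right)}{l{\left(O \right)}} = \frac{107 - -3375}{3 + \frac{113}{-48}} = \frac{107 + 3375}{3 + 113 \left(- \frac{1}{48}\right)} = \frac{3482}{3 - \frac{113}{48}} = \frac{3482}{\frac{31}{48}} = 3482 \cdot \frac{48}{31} = \frac{167136}{31}$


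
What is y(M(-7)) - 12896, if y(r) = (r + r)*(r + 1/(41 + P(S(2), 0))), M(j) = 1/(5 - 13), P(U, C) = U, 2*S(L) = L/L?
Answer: -34251709/2656 ≈ -12896.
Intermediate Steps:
S(L) = 1/2 (S(L) = (L/L)/2 = (1/2)*1 = 1/2)
M(j) = -1/8 (M(j) = 1/(-8) = -1/8)
y(r) = 2*r*(2/83 + r) (y(r) = (r + r)*(r + 1/(41 + 1/2)) = (2*r)*(r + 1/(83/2)) = (2*r)*(r + 2/83) = (2*r)*(2/83 + r) = 2*r*(2/83 + r))
y(M(-7)) - 12896 = (2/83)*(-1/8)*(2 + 83*(-1/8)) - 12896 = (2/83)*(-1/8)*(2 - 83/8) - 12896 = (2/83)*(-1/8)*(-67/8) - 12896 = 67/2656 - 12896 = -34251709/2656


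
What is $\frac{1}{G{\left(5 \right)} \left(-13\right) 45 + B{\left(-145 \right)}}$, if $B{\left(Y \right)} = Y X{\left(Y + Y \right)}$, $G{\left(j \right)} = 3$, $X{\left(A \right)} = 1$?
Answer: $- \frac{1}{1900} \approx -0.00052632$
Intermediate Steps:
$B{\left(Y \right)} = Y$ ($B{\left(Y \right)} = Y 1 = Y$)
$\frac{1}{G{\left(5 \right)} \left(-13\right) 45 + B{\left(-145 \right)}} = \frac{1}{3 \left(-13\right) 45 - 145} = \frac{1}{\left(-39\right) 45 - 145} = \frac{1}{-1755 - 145} = \frac{1}{-1900} = - \frac{1}{1900}$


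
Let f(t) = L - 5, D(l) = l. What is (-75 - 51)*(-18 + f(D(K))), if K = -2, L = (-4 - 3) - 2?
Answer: 4032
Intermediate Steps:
L = -9 (L = -7 - 2 = -9)
f(t) = -14 (f(t) = -9 - 5 = -14)
(-75 - 51)*(-18 + f(D(K))) = (-75 - 51)*(-18 - 14) = -126*(-32) = 4032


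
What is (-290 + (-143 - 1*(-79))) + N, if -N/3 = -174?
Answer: 168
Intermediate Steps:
N = 522 (N = -3*(-174) = 522)
(-290 + (-143 - 1*(-79))) + N = (-290 + (-143 - 1*(-79))) + 522 = (-290 + (-143 + 79)) + 522 = (-290 - 64) + 522 = -354 + 522 = 168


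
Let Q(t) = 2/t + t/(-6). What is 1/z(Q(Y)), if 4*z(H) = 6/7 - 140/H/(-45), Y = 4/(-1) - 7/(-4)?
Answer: -518/673 ≈ -0.76969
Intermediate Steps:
Y = -9/4 (Y = 4*(-1) - 7*(-1/4) = -4 + 7/4 = -9/4 ≈ -2.2500)
Q(t) = 2/t - t/6 (Q(t) = 2/t + t*(-1/6) = 2/t - t/6)
z(H) = 3/14 + 7/(9*H) (z(H) = (6/7 - 140/H/(-45))/4 = (6*(1/7) - 140/H*(-1/45))/4 = (6/7 + 28/(9*H))/4 = 3/14 + 7/(9*H))
1/z(Q(Y)) = 1/((98 + 27*(2/(-9/4) - 1/6*(-9/4)))/(126*(2/(-9/4) - 1/6*(-9/4)))) = 1/((98 + 27*(2*(-4/9) + 3/8))/(126*(2*(-4/9) + 3/8))) = 1/((98 + 27*(-8/9 + 3/8))/(126*(-8/9 + 3/8))) = 1/((98 + 27*(-37/72))/(126*(-37/72))) = 1/((1/126)*(-72/37)*(98 - 111/8)) = 1/((1/126)*(-72/37)*(673/8)) = 1/(-673/518) = -518/673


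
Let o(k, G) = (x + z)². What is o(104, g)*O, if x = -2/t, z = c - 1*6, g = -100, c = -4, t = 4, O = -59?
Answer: -26019/4 ≈ -6504.8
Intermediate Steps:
z = -10 (z = -4 - 1*6 = -4 - 6 = -10)
x = -½ (x = -2/4 = -2*¼ = -½ ≈ -0.50000)
o(k, G) = 441/4 (o(k, G) = (-½ - 10)² = (-21/2)² = 441/4)
o(104, g)*O = (441/4)*(-59) = -26019/4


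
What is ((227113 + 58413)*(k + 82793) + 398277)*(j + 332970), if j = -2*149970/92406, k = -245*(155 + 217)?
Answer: -12219495785334400100/15401 ≈ -7.9342e+14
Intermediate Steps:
k = -91140 (k = -245*372 = -91140)
j = -49990/15401 (j = -299940*1/92406 = -49990/15401 ≈ -3.2459)
((227113 + 58413)*(k + 82793) + 398277)*(j + 332970) = ((227113 + 58413)*(-91140 + 82793) + 398277)*(-49990/15401 + 332970) = (285526*(-8347) + 398277)*(5128020980/15401) = (-2383285522 + 398277)*(5128020980/15401) = -2382887245*5128020980/15401 = -12219495785334400100/15401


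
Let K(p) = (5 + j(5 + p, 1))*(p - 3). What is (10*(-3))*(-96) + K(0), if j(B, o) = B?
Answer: 2850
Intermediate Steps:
K(p) = (-3 + p)*(10 + p) (K(p) = (5 + (5 + p))*(p - 3) = (10 + p)*(-3 + p) = (-3 + p)*(10 + p))
(10*(-3))*(-96) + K(0) = (10*(-3))*(-96) + (-30 + 0² + 7*0) = -30*(-96) + (-30 + 0 + 0) = 2880 - 30 = 2850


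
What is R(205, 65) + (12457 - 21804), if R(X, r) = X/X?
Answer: -9346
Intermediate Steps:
R(X, r) = 1
R(205, 65) + (12457 - 21804) = 1 + (12457 - 21804) = 1 - 9347 = -9346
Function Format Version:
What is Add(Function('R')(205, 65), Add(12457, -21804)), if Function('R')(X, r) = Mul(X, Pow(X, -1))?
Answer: -9346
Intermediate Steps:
Function('R')(X, r) = 1
Add(Function('R')(205, 65), Add(12457, -21804)) = Add(1, Add(12457, -21804)) = Add(1, -9347) = -9346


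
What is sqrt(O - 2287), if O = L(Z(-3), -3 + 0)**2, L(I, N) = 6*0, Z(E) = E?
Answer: I*sqrt(2287) ≈ 47.823*I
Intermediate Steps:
L(I, N) = 0
O = 0 (O = 0**2 = 0)
sqrt(O - 2287) = sqrt(0 - 2287) = sqrt(-2287) = I*sqrt(2287)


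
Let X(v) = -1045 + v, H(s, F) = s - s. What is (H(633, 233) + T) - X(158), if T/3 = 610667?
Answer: 1832888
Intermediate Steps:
T = 1832001 (T = 3*610667 = 1832001)
H(s, F) = 0
(H(633, 233) + T) - X(158) = (0 + 1832001) - (-1045 + 158) = 1832001 - 1*(-887) = 1832001 + 887 = 1832888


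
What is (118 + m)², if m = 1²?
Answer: 14161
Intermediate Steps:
m = 1
(118 + m)² = (118 + 1)² = 119² = 14161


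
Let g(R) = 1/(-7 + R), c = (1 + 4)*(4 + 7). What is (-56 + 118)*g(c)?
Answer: 31/24 ≈ 1.2917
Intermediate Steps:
c = 55 (c = 5*11 = 55)
(-56 + 118)*g(c) = (-56 + 118)/(-7 + 55) = 62/48 = 62*(1/48) = 31/24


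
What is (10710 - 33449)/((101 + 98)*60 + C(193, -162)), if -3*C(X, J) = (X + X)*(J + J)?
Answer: -22739/53628 ≈ -0.42401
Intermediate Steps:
C(X, J) = -4*J*X/3 (C(X, J) = -(X + X)*(J + J)/3 = -2*X*2*J/3 = -4*J*X/3)
(10710 - 33449)/((101 + 98)*60 + C(193, -162)) = (10710 - 33449)/((101 + 98)*60 - 4/3*(-162)*193) = -22739/(199*60 + 41688) = -22739/(11940 + 41688) = -22739/53628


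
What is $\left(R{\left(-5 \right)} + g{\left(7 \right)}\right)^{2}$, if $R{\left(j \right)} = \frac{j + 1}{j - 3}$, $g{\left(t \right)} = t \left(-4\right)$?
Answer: $\frac{3025}{4} \approx 756.25$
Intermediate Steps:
$g{\left(t \right)} = - 4 t$
$R{\left(j \right)} = \frac{1 + j}{-3 + j}$
$\left(R{\left(-5 \right)} + g{\left(7 \right)}\right)^{2} = \left(\frac{1 - 5}{-3 - 5} - 28\right)^{2} = \left(\frac{1}{-8} \left(-4\right) - 28\right)^{2} = \left(\left(- \frac{1}{8}\right) \left(-4\right) - 28\right)^{2} = \left(\frac{1}{2} - 28\right)^{2} = \left(- \frac{55}{2}\right)^{2} = \frac{3025}{4}$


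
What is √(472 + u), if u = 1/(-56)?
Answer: √370034/28 ≈ 21.725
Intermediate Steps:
u = -1/56 ≈ -0.017857
√(472 + u) = √(472 - 1/56) = √(26431/56) = √370034/28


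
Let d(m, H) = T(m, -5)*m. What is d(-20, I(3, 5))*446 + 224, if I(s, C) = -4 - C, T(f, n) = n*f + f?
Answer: -713376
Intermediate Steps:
T(f, n) = f + f*n (T(f, n) = f*n + f = f + f*n)
d(m, H) = -4*m² (d(m, H) = (m*(1 - 5))*m = (m*(-4))*m = (-4*m)*m = -4*m²)
d(-20, I(3, 5))*446 + 224 = -4*(-20)²*446 + 224 = -4*400*446 + 224 = -1600*446 + 224 = -713600 + 224 = -713376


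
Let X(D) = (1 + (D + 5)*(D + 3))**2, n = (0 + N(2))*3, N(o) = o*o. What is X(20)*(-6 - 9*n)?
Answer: -37822464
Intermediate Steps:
N(o) = o**2
n = 12 (n = (0 + 2**2)*3 = (0 + 4)*3 = 4*3 = 12)
X(D) = (1 + (3 + D)*(5 + D))**2 (X(D) = (1 + (5 + D)*(3 + D))**2 = (1 + (3 + D)*(5 + D))**2)
X(20)*(-6 - 9*n) = (16 + 20**2 + 8*20)**2*(-6 - 9*12) = (16 + 400 + 160)**2*(-6 - 108) = 576**2*(-114) = 331776*(-114) = -37822464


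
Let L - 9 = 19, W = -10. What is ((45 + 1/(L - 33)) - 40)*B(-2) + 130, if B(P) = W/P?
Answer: 154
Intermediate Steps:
L = 28 (L = 9 + 19 = 28)
B(P) = -10/P
((45 + 1/(L - 33)) - 40)*B(-2) + 130 = ((45 + 1/(28 - 33)) - 40)*(-10/(-2)) + 130 = ((45 + 1/(-5)) - 40)*(-10*(-½)) + 130 = ((45 - ⅕) - 40)*5 + 130 = (224/5 - 40)*5 + 130 = (24/5)*5 + 130 = 24 + 130 = 154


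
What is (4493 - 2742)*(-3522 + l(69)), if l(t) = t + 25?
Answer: -6002428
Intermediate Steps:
l(t) = 25 + t
(4493 - 2742)*(-3522 + l(69)) = (4493 - 2742)*(-3522 + (25 + 69)) = 1751*(-3522 + 94) = 1751*(-3428) = -6002428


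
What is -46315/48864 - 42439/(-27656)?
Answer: 99106457/168922848 ≈ 0.58670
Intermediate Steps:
-46315/48864 - 42439/(-27656) = -46315*1/48864 - 42439*(-1/27656) = -46315/48864 + 42439/27656 = 99106457/168922848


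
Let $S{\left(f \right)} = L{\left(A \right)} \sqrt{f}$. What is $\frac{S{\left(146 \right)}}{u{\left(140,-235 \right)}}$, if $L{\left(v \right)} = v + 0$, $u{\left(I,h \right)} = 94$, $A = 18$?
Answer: $\frac{9 \sqrt{146}}{47} \approx 2.3138$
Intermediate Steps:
$L{\left(v \right)} = v$
$S{\left(f \right)} = 18 \sqrt{f}$
$\frac{S{\left(146 \right)}}{u{\left(140,-235 \right)}} = \frac{18 \sqrt{146}}{94} = 18 \sqrt{146} \cdot \frac{1}{94} = \frac{9 \sqrt{146}}{47}$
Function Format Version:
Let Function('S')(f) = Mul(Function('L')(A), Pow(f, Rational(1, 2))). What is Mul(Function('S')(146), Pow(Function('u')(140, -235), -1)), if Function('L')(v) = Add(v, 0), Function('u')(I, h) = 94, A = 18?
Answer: Mul(Rational(9, 47), Pow(146, Rational(1, 2))) ≈ 2.3138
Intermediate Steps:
Function('L')(v) = v
Function('S')(f) = Mul(18, Pow(f, Rational(1, 2)))
Mul(Function('S')(146), Pow(Function('u')(140, -235), -1)) = Mul(Mul(18, Pow(146, Rational(1, 2))), Pow(94, -1)) = Mul(Mul(18, Pow(146, Rational(1, 2))), Rational(1, 94)) = Mul(Rational(9, 47), Pow(146, Rational(1, 2)))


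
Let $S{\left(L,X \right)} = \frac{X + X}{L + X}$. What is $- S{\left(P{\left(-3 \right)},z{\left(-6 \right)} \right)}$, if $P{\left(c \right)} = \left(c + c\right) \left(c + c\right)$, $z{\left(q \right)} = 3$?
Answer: $- \frac{2}{13} \approx -0.15385$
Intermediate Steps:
$P{\left(c \right)} = 4 c^{2}$ ($P{\left(c \right)} = 2 c 2 c = 4 c^{2}$)
$S{\left(L,X \right)} = \frac{2 X}{L + X}$
$- S{\left(P{\left(-3 \right)},z{\left(-6 \right)} \right)} = - \frac{2 \cdot 3}{4 \left(-3\right)^{2} + 3} = - \frac{2 \cdot 3}{4 \cdot 9 + 3} = - \frac{2 \cdot 3}{36 + 3} = - \frac{2 \cdot 3}{39} = \left(-1\right) \frac{2}{13} = - \frac{2}{13}$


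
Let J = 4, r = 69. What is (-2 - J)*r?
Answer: -414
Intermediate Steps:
(-2 - J)*r = (-2 - 1*4)*69 = (-2 - 4)*69 = -6*69 = -414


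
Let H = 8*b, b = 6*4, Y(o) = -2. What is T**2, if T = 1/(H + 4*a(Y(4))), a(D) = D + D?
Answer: 1/30976 ≈ 3.2283e-5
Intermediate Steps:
b = 24
a(D) = 2*D
H = 192 (H = 8*24 = 192)
T = 1/176 (T = 1/(192 + 4*(2*(-2))) = 1/(192 + 4*(-4)) = 1/(192 - 16) = 1/176 ≈ 0.0056818)
T**2 = (1/176)**2 = 1/30976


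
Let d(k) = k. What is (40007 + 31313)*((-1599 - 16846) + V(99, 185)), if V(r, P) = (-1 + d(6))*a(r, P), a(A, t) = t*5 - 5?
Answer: -987425400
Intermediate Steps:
a(A, t) = -5 + 5*t (a(A, t) = 5*t - 5 = -5 + 5*t)
V(r, P) = -25 + 25*P (V(r, P) = (-1 + 6)*(-5 + 5*P) = 5*(-5 + 5*P) = -25 + 25*P)
(40007 + 31313)*((-1599 - 16846) + V(99, 185)) = (40007 + 31313)*((-1599 - 16846) + (-25 + 25*185)) = 71320*(-18445 + (-25 + 4625)) = 71320*(-18445 + 4600) = 71320*(-13845) = -987425400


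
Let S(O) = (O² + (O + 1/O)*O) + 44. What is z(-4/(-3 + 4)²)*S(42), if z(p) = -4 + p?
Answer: -28584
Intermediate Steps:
S(O) = 44 + O² + O*(O + 1/O) (S(O) = (O² + O*(O + 1/O)) + 44 = 44 + O² + O*(O + 1/O))
z(-4/(-3 + 4)²)*S(42) = (-4 - 4/(-3 + 4)²)*(45 + 2*42²) = (-4 - 4/(1²))*(45 + 2*1764) = (-4 - 4/1)*(45 + 3528) = (-4 - 4*1)*3573 = (-4 - 4)*3573 = -8*3573 = -28584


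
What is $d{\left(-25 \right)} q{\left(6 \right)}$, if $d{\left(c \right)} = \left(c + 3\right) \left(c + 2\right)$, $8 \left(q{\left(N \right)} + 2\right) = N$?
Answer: $- \frac{1265}{2} \approx -632.5$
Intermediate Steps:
$q{\left(N \right)} = -2 + \frac{N}{8}$
$d{\left(c \right)} = \left(2 + c\right) \left(3 + c\right)$ ($d{\left(c \right)} = \left(3 + c\right) \left(2 + c\right) = \left(2 + c\right) \left(3 + c\right)$)
$d{\left(-25 \right)} q{\left(6 \right)} = \left(6 + \left(-25\right)^{2} + 5 \left(-25\right)\right) \left(-2 + \frac{1}{8} \cdot 6\right) = \left(6 + 625 - 125\right) \left(-2 + \frac{3}{4}\right) = 506 \left(- \frac{5}{4}\right) = - \frac{1265}{2}$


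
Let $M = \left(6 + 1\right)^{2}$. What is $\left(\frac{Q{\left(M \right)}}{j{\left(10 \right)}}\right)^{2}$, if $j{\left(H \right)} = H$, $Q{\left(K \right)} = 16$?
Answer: $\frac{64}{25} \approx 2.56$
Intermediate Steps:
$M = 49$ ($M = 7^{2} = 49$)
$\left(\frac{Q{\left(M \right)}}{j{\left(10 \right)}}\right)^{2} = \left(\frac{16}{10}\right)^{2} = \left(16 \cdot \frac{1}{10}\right)^{2} = \left(\frac{8}{5}\right)^{2} = \frac{64}{25}$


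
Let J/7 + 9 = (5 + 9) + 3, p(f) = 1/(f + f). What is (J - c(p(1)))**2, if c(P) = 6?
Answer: 2500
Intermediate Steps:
p(f) = 1/(2*f)
J = 56 (J = -63 + 7*((5 + 9) + 3) = -63 + 7*(14 + 3) = -63 + 7*17 = -63 + 119 = 56)
(J - c(p(1)))**2 = (56 - 1*6)**2 = (56 - 6)**2 = 50**2 = 2500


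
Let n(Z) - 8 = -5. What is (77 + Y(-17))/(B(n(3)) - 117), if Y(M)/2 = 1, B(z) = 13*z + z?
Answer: -79/75 ≈ -1.0533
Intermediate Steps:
n(Z) = 3 (n(Z) = 8 - 5 = 3)
B(z) = 14*z
Y(M) = 2 (Y(M) = 2*1 = 2)
(77 + Y(-17))/(B(n(3)) - 117) = (77 + 2)/(14*3 - 117) = 79/(42 - 117) = 79/(-75) = 79*(-1/75) = -79/75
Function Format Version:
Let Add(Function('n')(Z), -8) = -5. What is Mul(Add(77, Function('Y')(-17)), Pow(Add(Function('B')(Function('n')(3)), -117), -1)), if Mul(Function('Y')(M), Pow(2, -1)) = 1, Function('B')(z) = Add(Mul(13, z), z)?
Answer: Rational(-79, 75) ≈ -1.0533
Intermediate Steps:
Function('n')(Z) = 3 (Function('n')(Z) = Add(8, -5) = 3)
Function('B')(z) = Mul(14, z)
Function('Y')(M) = 2 (Function('Y')(M) = Mul(2, 1) = 2)
Mul(Add(77, Function('Y')(-17)), Pow(Add(Function('B')(Function('n')(3)), -117), -1)) = Mul(Add(77, 2), Pow(Add(Mul(14, 3), -117), -1)) = Mul(79, Pow(Add(42, -117), -1)) = Mul(79, Pow(-75, -1)) = Mul(79, Rational(-1, 75)) = Rational(-79, 75)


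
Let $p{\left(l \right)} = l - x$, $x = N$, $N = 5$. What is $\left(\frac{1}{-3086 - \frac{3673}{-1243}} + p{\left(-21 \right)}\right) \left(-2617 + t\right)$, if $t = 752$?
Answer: $\frac{37165381689}{766445} \approx 48491.0$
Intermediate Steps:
$x = 5$
$p{\left(l \right)} = -5 + l$ ($p{\left(l \right)} = l - 5 = -5 + l$)
$\left(\frac{1}{-3086 - \frac{3673}{-1243}} + p{\left(-21 \right)}\right) \left(-2617 + t\right) = \left(\frac{1}{-3086 - \frac{3673}{-1243}} - 26\right) \left(-2617 + 752\right) = \left(\frac{1}{-3086 - - \frac{3673}{1243}} - 26\right) \left(-1865\right) = \left(\frac{1}{-3086 + \frac{3673}{1243}} - 26\right) \left(-1865\right) = \left(\frac{1}{- \frac{3832225}{1243}} - 26\right) \left(-1865\right) = \left(- \frac{1243}{3832225} - 26\right) \left(-1865\right) = \left(- \frac{99639093}{3832225}\right) \left(-1865\right) = \frac{37165381689}{766445}$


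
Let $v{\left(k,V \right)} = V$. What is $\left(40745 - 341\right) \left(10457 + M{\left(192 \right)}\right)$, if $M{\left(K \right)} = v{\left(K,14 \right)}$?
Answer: $423070284$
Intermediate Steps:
$M{\left(K \right)} = 14$
$\left(40745 - 341\right) \left(10457 + M{\left(192 \right)}\right) = \left(40745 - 341\right) \left(10457 + 14\right) = 40404 \cdot 10471 = 423070284$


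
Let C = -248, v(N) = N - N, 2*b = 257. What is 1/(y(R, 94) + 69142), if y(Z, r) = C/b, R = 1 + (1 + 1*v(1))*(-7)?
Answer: 257/17768998 ≈ 1.4463e-5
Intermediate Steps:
b = 257/2 (b = (1/2)*257 = 257/2 ≈ 128.50)
v(N) = 0
R = -6 (R = 1 + (1 + 1*0)*(-7) = 1 + (1 + 0)*(-7) = 1 + 1*(-7) = 1 - 7 = -6)
y(Z, r) = -496/257 (y(Z, r) = -248/257/2 = -248*2/257 = -496/257)
1/(y(R, 94) + 69142) = 1/(-496/257 + 69142) = 1/(17768998/257) = 257/17768998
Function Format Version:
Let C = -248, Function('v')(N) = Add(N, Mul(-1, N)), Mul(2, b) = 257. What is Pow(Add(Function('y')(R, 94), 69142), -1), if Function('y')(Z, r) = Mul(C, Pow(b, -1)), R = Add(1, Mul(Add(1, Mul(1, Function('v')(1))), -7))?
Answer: Rational(257, 17768998) ≈ 1.4463e-5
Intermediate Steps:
b = Rational(257, 2) (b = Mul(Rational(1, 2), 257) = Rational(257, 2) ≈ 128.50)
Function('v')(N) = 0
R = -6 (R = Add(1, Mul(Add(1, Mul(1, 0)), -7)) = Add(1, Mul(Add(1, 0), -7)) = Add(1, Mul(1, -7)) = Add(1, -7) = -6)
Function('y')(Z, r) = Rational(-496, 257) (Function('y')(Z, r) = Mul(-248, Pow(Rational(257, 2), -1)) = Mul(-248, Rational(2, 257)) = Rational(-496, 257))
Pow(Add(Function('y')(R, 94), 69142), -1) = Pow(Add(Rational(-496, 257), 69142), -1) = Pow(Rational(17768998, 257), -1) = Rational(257, 17768998)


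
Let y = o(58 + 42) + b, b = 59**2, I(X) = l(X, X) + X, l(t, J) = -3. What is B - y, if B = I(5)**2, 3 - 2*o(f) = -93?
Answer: -3525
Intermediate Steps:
I(X) = -3 + X
o(f) = 48 (o(f) = 3/2 - 1/2*(-93) = 3/2 + 93/2 = 48)
B = 4 (B = (-3 + 5)**2 = 2**2 = 4)
b = 3481
y = 3529 (y = 48 + 3481 = 3529)
B - y = 4 - 1*3529 = 4 - 3529 = -3525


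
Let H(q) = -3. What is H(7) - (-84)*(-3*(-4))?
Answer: 1005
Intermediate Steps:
H(7) - (-84)*(-3*(-4)) = -3 - (-84)*(-3*(-4)) = -3 - (-84)*12 = -3 - 21*(-48) = -3 + 1008 = 1005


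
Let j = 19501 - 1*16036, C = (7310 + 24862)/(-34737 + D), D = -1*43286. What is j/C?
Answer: -12873795/1532 ≈ -8403.3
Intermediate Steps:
D = -43286
C = -32172/78023 (C = (7310 + 24862)/(-34737 - 43286) = 32172/(-78023) = 32172*(-1/78023) = -32172/78023 ≈ -0.41234)
j = 3465 (j = 19501 - 16036 = 3465)
j/C = 3465/(-32172/78023) = 3465*(-78023/32172) = -12873795/1532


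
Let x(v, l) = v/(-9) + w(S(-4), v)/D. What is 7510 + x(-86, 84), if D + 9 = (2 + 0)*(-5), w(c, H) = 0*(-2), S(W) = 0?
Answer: 67676/9 ≈ 7519.6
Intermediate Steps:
w(c, H) = 0
D = -19 (D = -9 + (2 + 0)*(-5) = -9 + 2*(-5) = -9 - 10 = -19)
x(v, l) = -v/9 (x(v, l) = v/(-9) + 0/(-19) = v*(-⅑) + 0*(-1/19) = -v/9 + 0 = -v/9)
7510 + x(-86, 84) = 7510 - ⅑*(-86) = 7510 + 86/9 = 67676/9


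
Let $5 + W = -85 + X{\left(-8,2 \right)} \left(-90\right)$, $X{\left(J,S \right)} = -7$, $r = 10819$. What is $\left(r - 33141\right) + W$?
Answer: $-21782$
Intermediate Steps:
$W = 540$ ($W = -5 - -545 = -5 + \left(-85 + 630\right) = -5 + 545 = 540$)
$\left(r - 33141\right) + W = \left(10819 - 33141\right) + 540 = -22322 + 540 = -21782$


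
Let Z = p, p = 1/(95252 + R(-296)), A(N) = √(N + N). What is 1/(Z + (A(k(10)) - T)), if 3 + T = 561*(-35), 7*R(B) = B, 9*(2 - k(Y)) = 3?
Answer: 8722798891746588/171298323247137535201 - 148059865008*√30/171298323247137535201 ≈ 5.0917e-5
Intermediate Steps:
k(Y) = 5/3 (k(Y) = 2 - ⅑*3 = 2 - ⅓ = 5/3)
R(B) = B/7
T = -19638 (T = -3 + 561*(-35) = -3 - 19635 = -19638)
A(N) = √2*√N (A(N) = √(2*N) = √2*√N)
p = 7/666468 (p = 1/(95252 + (⅐)*(-296)) = 1/(95252 - 296/7) = 1/(666468/7) = 7/666468 ≈ 1.0503e-5)
Z = 7/666468 ≈ 1.0503e-5
1/(Z + (A(k(10)) - T)) = 1/(7/666468 + (√2*√(5/3) - 1*(-19638))) = 1/(7/666468 + (√2*(√15/3) + 19638)) = 1/(7/666468 + (√30/3 + 19638)) = 1/(7/666468 + (19638 + √30/3)) = 1/(13088098591/666468 + √30/3)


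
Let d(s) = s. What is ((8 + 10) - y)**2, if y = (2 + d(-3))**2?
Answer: 289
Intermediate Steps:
y = 1 (y = (2 - 3)**2 = (-1)**2 = 1)
((8 + 10) - y)**2 = ((8 + 10) - 1*1)**2 = (18 - 1)**2 = 17**2 = 289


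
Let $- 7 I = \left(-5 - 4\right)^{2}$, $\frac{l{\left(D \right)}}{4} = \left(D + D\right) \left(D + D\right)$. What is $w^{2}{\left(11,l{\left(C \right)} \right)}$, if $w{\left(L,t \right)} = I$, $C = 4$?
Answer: $\frac{6561}{49} \approx 133.9$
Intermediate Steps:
$l{\left(D \right)} = 16 D^{2}$ ($l{\left(D \right)} = 4 \left(D + D\right) \left(D + D\right) = 4 \cdot 2 D 2 D = 4 \cdot 4 D^{2} = 16 D^{2}$)
$I = - \frac{81}{7}$ ($I = - \frac{\left(-5 - 4\right)^{2}}{7} = - \frac{\left(-9\right)^{2}}{7} = \left(- \frac{1}{7}\right) 81 = - \frac{81}{7} \approx -11.571$)
$w{\left(L,t \right)} = - \frac{81}{7}$
$w^{2}{\left(11,l{\left(C \right)} \right)} = \left(- \frac{81}{7}\right)^{2} = \frac{6561}{49}$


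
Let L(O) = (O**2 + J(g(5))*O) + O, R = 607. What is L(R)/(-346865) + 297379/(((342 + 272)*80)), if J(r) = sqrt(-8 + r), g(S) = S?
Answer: 17004467223/3407601760 - 607*I*sqrt(3)/346865 ≈ 4.9902 - 0.003031*I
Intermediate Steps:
L(O) = O + O**2 + I*O*sqrt(3) (L(O) = (O**2 + sqrt(-8 + 5)*O) + O = (O**2 + sqrt(-3)*O) + O = (O**2 + (I*sqrt(3))*O) + O = (O**2 + I*O*sqrt(3)) + O = O + O**2 + I*O*sqrt(3))
L(R)/(-346865) + 297379/(((342 + 272)*80)) = (607*(1 + 607 + I*sqrt(3)))/(-346865) + 297379/(((342 + 272)*80)) = (607*(608 + I*sqrt(3)))*(-1/346865) + 297379/((614*80)) = (369056 + 607*I*sqrt(3))*(-1/346865) + 297379/49120 = (-369056/346865 - 607*I*sqrt(3)/346865) + 297379*(1/49120) = (-369056/346865 - 607*I*sqrt(3)/346865) + 297379/49120 = 17004467223/3407601760 - 607*I*sqrt(3)/346865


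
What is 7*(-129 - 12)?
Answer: -987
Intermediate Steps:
7*(-129 - 12) = 7*(-141) = -987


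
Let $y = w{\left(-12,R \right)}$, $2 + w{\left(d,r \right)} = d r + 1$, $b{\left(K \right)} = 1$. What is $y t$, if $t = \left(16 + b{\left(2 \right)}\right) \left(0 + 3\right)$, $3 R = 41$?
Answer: $-8415$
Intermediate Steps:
$R = \frac{41}{3}$ ($R = \frac{1}{3} \cdot 41 = \frac{41}{3} \approx 13.667$)
$t = 51$ ($t = \left(16 + 1\right) \left(0 + 3\right) = 17 \cdot 3 = 51$)
$w{\left(d,r \right)} = -1 + d r$ ($w{\left(d,r \right)} = -2 + \left(d r + 1\right) = -2 + \left(1 + d r\right) = -1 + d r$)
$y = -165$ ($y = -1 - 164 = -165$)
$y t = \left(-165\right) 51 = -8415$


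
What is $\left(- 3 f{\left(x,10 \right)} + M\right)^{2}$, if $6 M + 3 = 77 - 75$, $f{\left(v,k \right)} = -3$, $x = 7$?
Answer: $\frac{2809}{36} \approx 78.028$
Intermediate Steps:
$M = - \frac{1}{6}$ ($M = - \frac{1}{2} + \frac{77 - 75}{6} = - \frac{1}{2} + \frac{1}{6} \cdot 2 = - \frac{1}{2} + \frac{1}{3} = - \frac{1}{6} \approx -0.16667$)
$\left(- 3 f{\left(x,10 \right)} + M\right)^{2} = \left(\left(-3\right) \left(-3\right) - \frac{1}{6}\right)^{2} = \left(9 - \frac{1}{6}\right)^{2} = \left(\frac{53}{6}\right)^{2} = \frac{2809}{36}$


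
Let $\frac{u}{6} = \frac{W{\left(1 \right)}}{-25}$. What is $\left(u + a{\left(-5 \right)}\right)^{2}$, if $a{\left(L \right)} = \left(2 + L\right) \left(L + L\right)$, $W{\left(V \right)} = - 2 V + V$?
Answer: $\frac{571536}{625} \approx 914.46$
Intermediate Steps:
$W{\left(V \right)} = - V$
$a{\left(L \right)} = 2 L \left(2 + L\right)$ ($a{\left(L \right)} = \left(2 + L\right) 2 L = 2 L \left(2 + L\right)$)
$u = \frac{6}{25}$ ($u = 6 \frac{\left(-1\right) 1}{-25} = 6 \left(\left(-1\right) \left(- \frac{1}{25}\right)\right) = 6 \cdot \frac{1}{25} = \frac{6}{25} \approx 0.24$)
$\left(u + a{\left(-5 \right)}\right)^{2} = \left(\frac{6}{25} + 2 \left(-5\right) \left(2 - 5\right)\right)^{2} = \left(\frac{6}{25} + 2 \left(-5\right) \left(-3\right)\right)^{2} = \left(\frac{6}{25} + 30\right)^{2} = \left(\frac{756}{25}\right)^{2} = \frac{571536}{625}$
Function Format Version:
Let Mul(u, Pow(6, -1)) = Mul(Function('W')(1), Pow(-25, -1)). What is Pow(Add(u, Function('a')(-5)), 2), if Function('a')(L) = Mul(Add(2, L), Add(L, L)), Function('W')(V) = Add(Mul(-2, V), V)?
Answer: Rational(571536, 625) ≈ 914.46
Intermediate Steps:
Function('W')(V) = Mul(-1, V)
Function('a')(L) = Mul(2, L, Add(2, L)) (Function('a')(L) = Mul(Add(2, L), Mul(2, L)) = Mul(2, L, Add(2, L)))
u = Rational(6, 25) (u = Mul(6, Mul(Mul(-1, 1), Pow(-25, -1))) = Mul(6, Mul(-1, Rational(-1, 25))) = Mul(6, Rational(1, 25)) = Rational(6, 25) ≈ 0.24000)
Pow(Add(u, Function('a')(-5)), 2) = Pow(Add(Rational(6, 25), Mul(2, -5, Add(2, -5))), 2) = Pow(Add(Rational(6, 25), Mul(2, -5, -3)), 2) = Pow(Add(Rational(6, 25), 30), 2) = Pow(Rational(756, 25), 2) = Rational(571536, 625)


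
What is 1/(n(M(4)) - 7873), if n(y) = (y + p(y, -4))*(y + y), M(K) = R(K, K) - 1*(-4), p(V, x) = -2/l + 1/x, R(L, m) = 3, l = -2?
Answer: -2/15529 ≈ -0.00012879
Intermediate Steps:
p(V, x) = 1 + 1/x (p(V, x) = -2/(-2) + 1/x = -2*(-½) + 1/x = 1 + 1/x)
M(K) = 7 (M(K) = 3 - 1*(-4) = 3 + 4 = 7)
n(y) = 2*y*(¾ + y) (n(y) = (y + (1 - 4)/(-4))*(y + y) = (y - ¼*(-3))*(2*y) = (y + ¾)*(2*y) = (¾ + y)*(2*y) = 2*y*(¾ + y))
1/(n(M(4)) - 7873) = 1/((½)*7*(3 + 4*7) - 7873) = 1/((½)*7*(3 + 28) - 7873) = 1/((½)*7*31 - 7873) = 1/(217/2 - 7873) = 1/(-15529/2) = -2/15529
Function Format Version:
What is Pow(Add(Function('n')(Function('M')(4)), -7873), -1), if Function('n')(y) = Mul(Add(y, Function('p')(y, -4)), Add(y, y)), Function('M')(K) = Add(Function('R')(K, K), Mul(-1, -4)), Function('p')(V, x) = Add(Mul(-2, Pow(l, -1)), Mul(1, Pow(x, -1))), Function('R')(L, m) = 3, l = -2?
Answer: Rational(-2, 15529) ≈ -0.00012879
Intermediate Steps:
Function('p')(V, x) = Add(1, Pow(x, -1)) (Function('p')(V, x) = Add(Mul(-2, Pow(-2, -1)), Mul(1, Pow(x, -1))) = Add(Mul(-2, Rational(-1, 2)), Pow(x, -1)) = Add(1, Pow(x, -1)))
Function('M')(K) = 7 (Function('M')(K) = Add(3, Mul(-1, -4)) = Add(3, 4) = 7)
Function('n')(y) = Mul(2, y, Add(Rational(3, 4), y)) (Function('n')(y) = Mul(Add(y, Mul(Pow(-4, -1), Add(1, -4))), Add(y, y)) = Mul(Add(y, Mul(Rational(-1, 4), -3)), Mul(2, y)) = Mul(Add(y, Rational(3, 4)), Mul(2, y)) = Mul(Add(Rational(3, 4), y), Mul(2, y)) = Mul(2, y, Add(Rational(3, 4), y)))
Pow(Add(Function('n')(Function('M')(4)), -7873), -1) = Pow(Add(Mul(Rational(1, 2), 7, Add(3, Mul(4, 7))), -7873), -1) = Pow(Add(Mul(Rational(1, 2), 7, Add(3, 28)), -7873), -1) = Pow(Add(Mul(Rational(1, 2), 7, 31), -7873), -1) = Pow(Add(Rational(217, 2), -7873), -1) = Pow(Rational(-15529, 2), -1) = Rational(-2, 15529)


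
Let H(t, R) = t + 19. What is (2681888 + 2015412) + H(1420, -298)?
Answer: 4698739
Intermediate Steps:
H(t, R) = 19 + t
(2681888 + 2015412) + H(1420, -298) = (2681888 + 2015412) + (19 + 1420) = 4697300 + 1439 = 4698739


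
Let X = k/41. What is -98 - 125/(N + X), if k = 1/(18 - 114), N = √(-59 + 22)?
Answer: 2*(-192864*√37 + 245951*I)/(I + 3936*√37) ≈ -97.999 + 20.55*I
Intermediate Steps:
N = I*√37 (N = √(-37) = I*√37 ≈ 6.0828*I)
k = -1/96 (k = 1/(-96) = -1/96 ≈ -0.010417)
X = -1/3936 (X = -1/96/41 = -1/96*1/41 = -1/3936 ≈ -0.00025406)
-98 - 125/(N + X) = -98 - 125/(I*√37 - 1/3936) = -98 - 125/(-1/3936 + I*√37)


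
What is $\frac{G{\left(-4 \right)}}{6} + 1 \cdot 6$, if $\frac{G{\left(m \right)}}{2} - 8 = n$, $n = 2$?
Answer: $\frac{28}{3} \approx 9.3333$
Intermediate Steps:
$G{\left(m \right)} = 20$ ($G{\left(m \right)} = 16 + 2 \cdot 2 = 16 + 4 = 20$)
$\frac{G{\left(-4 \right)}}{6} + 1 \cdot 6 = \frac{20}{6} + 1 \cdot 6 = 20 \cdot \frac{1}{6} + 6 = \frac{10}{3} + 6 = \frac{28}{3}$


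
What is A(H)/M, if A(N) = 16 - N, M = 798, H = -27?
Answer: 43/798 ≈ 0.053885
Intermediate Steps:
A(H)/M = (16 - 1*(-27))/798 = (16 + 27)*(1/798) = 43*(1/798) = 43/798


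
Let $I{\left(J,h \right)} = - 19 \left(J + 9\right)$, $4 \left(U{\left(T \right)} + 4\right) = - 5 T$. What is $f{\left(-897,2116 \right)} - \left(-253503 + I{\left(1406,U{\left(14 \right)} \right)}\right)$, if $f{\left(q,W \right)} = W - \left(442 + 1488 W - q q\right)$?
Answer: $-2061937$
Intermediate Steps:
$U{\left(T \right)} = -4 - \frac{5 T}{4}$ ($U{\left(T \right)} = -4 + \frac{\left(-5\right) T}{4} = -4 - \frac{5 T}{4}$)
$f{\left(q,W \right)} = -442 + q^{2} - 1487 W$ ($f{\left(q,W \right)} = W - \left(442 - q^{2} + 1488 W\right) = -442 + q^{2} - 1487 W$)
$I{\left(J,h \right)} = -171 - 19 J$ ($I{\left(J,h \right)} = - 19 \left(9 + J\right) = -171 - 19 J$)
$f{\left(-897,2116 \right)} - \left(-253503 + I{\left(1406,U{\left(14 \right)} \right)}\right) = \left(-442 + \left(-897\right)^{2} - 3146492\right) - \left(-253503 - 26885\right) = \left(-442 + 804609 - 3146492\right) - \left(-253503 - 26885\right) = -2342325 - \left(-253503 - 26885\right) = -2342325 - -280388 = -2342325 + 280388 = -2061937$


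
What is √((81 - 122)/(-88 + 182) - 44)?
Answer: I*√392638/94 ≈ 6.666*I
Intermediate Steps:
√((81 - 122)/(-88 + 182) - 44) = √(-41/94 - 44) = √(-4177/94) = I*√392638/94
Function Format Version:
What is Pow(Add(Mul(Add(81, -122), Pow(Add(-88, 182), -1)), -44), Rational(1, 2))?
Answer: Mul(Rational(1, 94), I, Pow(392638, Rational(1, 2))) ≈ Mul(6.6660, I)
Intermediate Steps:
Pow(Add(Mul(Add(81, -122), Pow(Add(-88, 182), -1)), -44), Rational(1, 2)) = Pow(Add(Mul(-41, Pow(94, -1)), -44), Rational(1, 2)) = Pow(Add(Mul(-41, Rational(1, 94)), -44), Rational(1, 2)) = Pow(Add(Rational(-41, 94), -44), Rational(1, 2)) = Pow(Rational(-4177, 94), Rational(1, 2)) = Mul(Rational(1, 94), I, Pow(392638, Rational(1, 2)))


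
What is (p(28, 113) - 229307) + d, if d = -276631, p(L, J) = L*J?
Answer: -502774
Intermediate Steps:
p(L, J) = J*L
(p(28, 113) - 229307) + d = (113*28 - 229307) - 276631 = (3164 - 229307) - 276631 = -226143 - 276631 = -502774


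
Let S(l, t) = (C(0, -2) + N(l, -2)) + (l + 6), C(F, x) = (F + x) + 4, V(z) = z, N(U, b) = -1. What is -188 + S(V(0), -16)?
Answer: -181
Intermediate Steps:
C(F, x) = 4 + F + x
S(l, t) = 7 + l (S(l, t) = ((4 + 0 - 2) - 1) + (l + 6) = (2 - 1) + (6 + l) = 1 + (6 + l) = 7 + l)
-188 + S(V(0), -16) = -188 + (7 + 0) = -188 + 7 = -181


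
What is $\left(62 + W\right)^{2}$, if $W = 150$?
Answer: $44944$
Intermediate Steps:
$\left(62 + W\right)^{2} = \left(62 + 150\right)^{2} = 212^{2} = 44944$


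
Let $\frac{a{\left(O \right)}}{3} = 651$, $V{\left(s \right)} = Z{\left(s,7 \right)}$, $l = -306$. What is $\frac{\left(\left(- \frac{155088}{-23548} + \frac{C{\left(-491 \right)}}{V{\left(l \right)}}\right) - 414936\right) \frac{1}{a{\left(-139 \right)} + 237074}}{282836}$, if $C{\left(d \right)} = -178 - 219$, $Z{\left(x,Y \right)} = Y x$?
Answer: $- \frac{106780377269}{17397989709441912} \approx -6.1375 \cdot 10^{-6}$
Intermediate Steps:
$V{\left(s \right)} = 7 s$
$a{\left(O \right)} = 1953$ ($a{\left(O \right)} = 3 \cdot 651 = 1953$)
$C{\left(d \right)} = -397$
$\frac{\left(\left(- \frac{155088}{-23548} + \frac{C{\left(-491 \right)}}{V{\left(l \right)}}\right) - 414936\right) \frac{1}{a{\left(-139 \right)} + 237074}}{282836} = \frac{\left(\left(- \frac{155088}{-23548} - \frac{397}{7 \left(-306\right)}\right) - 414936\right) \frac{1}{1953 + 237074}}{282836} = \frac{\left(\left(-155088\right) \left(- \frac{1}{23548}\right) - \frac{397}{-2142}\right) - 414936}{239027} \cdot \frac{1}{282836} = \left(\left(\frac{38772}{5887} - - \frac{397}{2142}\right) - 414936\right) \frac{1}{239027} \cdot \frac{1}{282836} = \left(\left(\frac{38772}{5887} + \frac{397}{2142}\right) - 414936\right) \frac{1}{239027} \cdot \frac{1}{282836} = \left(\frac{1742587}{257346} - 414936\right) \frac{1}{239027} \cdot \frac{1}{282836} = \left(- \frac{106780377269}{257346}\right) \frac{1}{239027} \cdot \frac{1}{282836} = \left(- \frac{106780377269}{61512642342}\right) \frac{1}{282836} = - \frac{106780377269}{17397989709441912}$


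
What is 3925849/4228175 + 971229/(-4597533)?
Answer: 4647564717814/6479724697425 ≈ 0.71725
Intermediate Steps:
3925849/4228175 + 971229/(-4597533) = 3925849*(1/4228175) + 971229*(-1/4597533) = 3925849/4228175 - 323743/1532511 = 4647564717814/6479724697425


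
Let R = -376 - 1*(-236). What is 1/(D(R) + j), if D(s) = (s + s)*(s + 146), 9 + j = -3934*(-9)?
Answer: 1/33717 ≈ 2.9659e-5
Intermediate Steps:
j = 35397 (j = -9 - 3934*(-9) = -9 + 35406 = 35397)
R = -140 (R = -376 + 236 = -140)
D(s) = 2*s*(146 + s) (D(s) = (2*s)*(146 + s) = 2*s*(146 + s))
1/(D(R) + j) = 1/(2*(-140)*(146 - 140) + 35397) = 1/(2*(-140)*6 + 35397) = 1/(-1680 + 35397) = 1/33717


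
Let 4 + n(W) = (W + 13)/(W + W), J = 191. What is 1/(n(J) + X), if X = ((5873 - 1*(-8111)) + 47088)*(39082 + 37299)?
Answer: 191/890965421850 ≈ 2.1437e-10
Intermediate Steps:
X = 4664740432 (X = ((5873 + 8111) + 47088)*76381 = (13984 + 47088)*76381 = 61072*76381 = 4664740432)
n(W) = -4 + (13 + W)/(2*W) (n(W) = -4 + (W + 13)/(W + W) = -4 + (13 + W)/((2*W)) = -4 + (13 + W)*(1/(2*W)) = -4 + (13 + W)/(2*W))
1/(n(J) + X) = 1/((1/2)*(13 - 7*191)/191 + 4664740432) = 1/((1/2)*(1/191)*(13 - 1337) + 4664740432) = 1/((1/2)*(1/191)*(-1324) + 4664740432) = 1/(-662/191 + 4664740432) = 1/(890965421850/191) = 191/890965421850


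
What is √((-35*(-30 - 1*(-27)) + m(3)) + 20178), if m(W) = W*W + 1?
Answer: √20293 ≈ 142.45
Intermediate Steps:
m(W) = 1 + W² (m(W) = W² + 1 = 1 + W²)
√((-35*(-30 - 1*(-27)) + m(3)) + 20178) = √((-35*(-30 - 1*(-27)) + (1 + 3²)) + 20178) = √((-35*(-30 + 27) + (1 + 9)) + 20178) = √((-35*(-3) + 10) + 20178) = √((105 + 10) + 20178) = √(115 + 20178) = √20293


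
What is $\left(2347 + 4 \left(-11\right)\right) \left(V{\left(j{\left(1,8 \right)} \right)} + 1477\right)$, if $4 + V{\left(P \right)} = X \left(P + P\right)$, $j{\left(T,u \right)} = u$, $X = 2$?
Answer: $3466015$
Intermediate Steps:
$V{\left(P \right)} = -4 + 4 P$ ($V{\left(P \right)} = -4 + 2 \left(P + P\right) = -4 + 2 \cdot 2 P = -4 + 4 P$)
$\left(2347 + 4 \left(-11\right)\right) \left(V{\left(j{\left(1,8 \right)} \right)} + 1477\right) = \left(2347 + 4 \left(-11\right)\right) \left(\left(-4 + 4 \cdot 8\right) + 1477\right) = \left(2347 - 44\right) \left(\left(-4 + 32\right) + 1477\right) = 2303 \left(28 + 1477\right) = 2303 \cdot 1505 = 3466015$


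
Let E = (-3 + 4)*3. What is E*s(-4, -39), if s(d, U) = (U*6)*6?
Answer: -4212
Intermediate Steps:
E = 3 (E = 1*3 = 3)
s(d, U) = 36*U (s(d, U) = (6*U)*6 = 36*U)
E*s(-4, -39) = 3*(36*(-39)) = 3*(-1404) = -4212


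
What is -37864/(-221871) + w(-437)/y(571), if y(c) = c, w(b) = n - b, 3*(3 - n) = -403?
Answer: 149048255/126688341 ≈ 1.1765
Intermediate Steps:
n = 412/3 (n = 3 - ⅓*(-403) = 3 + 403/3 = 412/3 ≈ 137.33)
w(b) = 412/3 - b
-37864/(-221871) + w(-437)/y(571) = -37864/(-221871) + (412/3 - 1*(-437))/571 = -37864*(-1/221871) + (412/3 + 437)*(1/571) = 37864/221871 + (1723/3)*(1/571) = 37864/221871 + 1723/1713 = 149048255/126688341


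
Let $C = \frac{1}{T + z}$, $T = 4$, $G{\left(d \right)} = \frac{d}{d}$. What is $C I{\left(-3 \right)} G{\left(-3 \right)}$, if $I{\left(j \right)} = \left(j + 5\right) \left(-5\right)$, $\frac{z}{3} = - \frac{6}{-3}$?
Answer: $-1$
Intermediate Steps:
$G{\left(d \right)} = 1$
$z = 6$ ($z = 3 \left(- \frac{6}{-3}\right) = 3 \left(\left(-6\right) \left(- \frac{1}{3}\right)\right) = 3 \cdot 2 = 6$)
$I{\left(j \right)} = -25 - 5 j$ ($I{\left(j \right)} = \left(5 + j\right) \left(-5\right) = -25 - 5 j$)
$C = \frac{1}{10}$ ($C = \frac{1}{4 + 6} = \frac{1}{10} \approx 0.1$)
$C I{\left(-3 \right)} G{\left(-3 \right)} = \frac{-25 - -15}{10} \cdot 1 = \frac{-25 + 15}{10} \cdot 1 = \frac{1}{10} \left(-10\right) 1 = \left(-1\right) 1 = -1$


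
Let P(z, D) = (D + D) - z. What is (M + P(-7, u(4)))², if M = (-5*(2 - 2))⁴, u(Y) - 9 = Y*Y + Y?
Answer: 4225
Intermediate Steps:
u(Y) = 9 + Y + Y² (u(Y) = 9 + (Y*Y + Y) = 9 + (Y² + Y) = 9 + (Y + Y²) = 9 + Y + Y²)
P(z, D) = -z + 2*D (P(z, D) = 2*D - z = -z + 2*D)
M = 0 (M = (-5*0)⁴ = 0⁴ = 0)
(M + P(-7, u(4)))² = (0 + (-1*(-7) + 2*(9 + 4 + 4²)))² = (0 + (7 + 2*(9 + 4 + 16)))² = (0 + (7 + 2*29))² = (0 + (7 + 58))² = (0 + 65)² = 65² = 4225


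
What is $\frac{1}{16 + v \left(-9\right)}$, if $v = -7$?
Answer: $\frac{1}{79} \approx 0.012658$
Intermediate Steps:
$\frac{1}{16 + v \left(-9\right)} = \frac{1}{16 - -63} = \frac{1}{16 + 63} = \frac{1}{79}$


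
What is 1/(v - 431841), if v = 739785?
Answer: 1/307944 ≈ 3.2473e-6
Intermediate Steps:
1/(v - 431841) = 1/(739785 - 431841) = 1/307944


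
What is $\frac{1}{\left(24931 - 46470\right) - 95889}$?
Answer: $- \frac{1}{117428} \approx -8.5159 \cdot 10^{-6}$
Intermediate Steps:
$\frac{1}{\left(24931 - 46470\right) - 95889} = \frac{1}{-21539 - 95889} = \frac{1}{-117428} = - \frac{1}{117428}$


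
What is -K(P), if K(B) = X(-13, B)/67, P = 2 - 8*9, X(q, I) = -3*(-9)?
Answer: -27/67 ≈ -0.40299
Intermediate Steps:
X(q, I) = 27
P = -70 (P = 2 - 72 = -70)
K(B) = 27/67
-K(P) = -1*27/67 = -27/67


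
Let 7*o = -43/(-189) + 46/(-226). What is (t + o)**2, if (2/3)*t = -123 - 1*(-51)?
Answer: 260673295344400/22349951001 ≈ 11663.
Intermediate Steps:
o = 512/149499 (o = (-43/(-189) + 46/(-226))/7 = (-43*(-1/189) + 46*(-1/226))/7 = (43/189 - 23/113)/7 = (1/7)*(512/21357) = 512/149499 ≈ 0.0034248)
t = -108 (t = 3*(-123 - 1*(-51))/2 = 3*(-123 + 51)/2 = (3/2)*(-72) = -108)
(t + o)**2 = (-108 + 512/149499)**2 = (-16145380/149499)**2 = 260673295344400/22349951001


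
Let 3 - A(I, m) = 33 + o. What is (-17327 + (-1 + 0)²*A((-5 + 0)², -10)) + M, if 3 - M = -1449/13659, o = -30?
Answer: -78875689/4553 ≈ -17324.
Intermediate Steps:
A(I, m) = 0 (A(I, m) = 3 - (33 - 30) = 3 - 1*3 = 3 - 3 = 0)
M = 14142/4553 (M = 3 - (-1449)/13659 = 3 - 1*(-483/4553) = 3 + 483/4553 = 14142/4553 ≈ 3.1061)
(-17327 + (-1 + 0)²*A((-5 + 0)², -10)) + M = (-17327 + (-1 + 0)²*0) + 14142/4553 = (-17327 + (-1)²*0) + 14142/4553 = (-17327 + 1*0) + 14142/4553 = (-17327 + 0) + 14142/4553 = -17327 + 14142/4553 = -78875689/4553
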